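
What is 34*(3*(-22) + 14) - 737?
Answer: -2505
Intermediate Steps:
34*(3*(-22) + 14) - 737 = 34*(-66 + 14) - 737 = 34*(-52) - 737 = -1768 - 737 = -2505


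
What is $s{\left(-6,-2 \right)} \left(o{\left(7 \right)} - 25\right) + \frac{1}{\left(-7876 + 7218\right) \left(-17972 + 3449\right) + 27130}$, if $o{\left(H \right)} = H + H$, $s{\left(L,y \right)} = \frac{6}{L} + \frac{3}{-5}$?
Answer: $\frac{843327237}{47916320} \approx 17.6$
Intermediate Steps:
$s{\left(L,y \right)} = - \frac{3}{5} + \frac{6}{L}$ ($s{\left(L,y \right)} = \frac{6}{L} + 3 \left(- \frac{1}{5}\right) = \frac{6}{L} - \frac{3}{5} = - \frac{3}{5} + \frac{6}{L}$)
$o{\left(H \right)} = 2 H$
$s{\left(-6,-2 \right)} \left(o{\left(7 \right)} - 25\right) + \frac{1}{\left(-7876 + 7218\right) \left(-17972 + 3449\right) + 27130} = \left(- \frac{3}{5} + \frac{6}{-6}\right) \left(2 \cdot 7 - 25\right) + \frac{1}{\left(-7876 + 7218\right) \left(-17972 + 3449\right) + 27130} = \left(- \frac{3}{5} + 6 \left(- \frac{1}{6}\right)\right) \left(14 - 25\right) + \frac{1}{\left(-658\right) \left(-14523\right) + 27130} = \left(- \frac{3}{5} - 1\right) \left(-11\right) + \frac{1}{9556134 + 27130} = \left(- \frac{8}{5}\right) \left(-11\right) + \frac{1}{9583264} = \frac{88}{5} + \frac{1}{9583264} = \frac{843327237}{47916320}$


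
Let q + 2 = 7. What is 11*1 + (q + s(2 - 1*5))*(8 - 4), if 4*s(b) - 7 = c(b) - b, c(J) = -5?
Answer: 36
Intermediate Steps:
q = 5 (q = -2 + 7 = 5)
s(b) = ½ - b/4 (s(b) = 7/4 + (-5 - b)/4 = 7/4 + (-5/4 - b/4) = ½ - b/4)
11*1 + (q + s(2 - 1*5))*(8 - 4) = 11*1 + (5 + (½ - (2 - 1*5)/4))*(8 - 4) = 11 + (5 + (½ - (2 - 5)/4))*4 = 11 + (5 + (½ - ¼*(-3)))*4 = 11 + (5 + (½ + ¾))*4 = 11 + (5 + 5/4)*4 = 11 + (25/4)*4 = 11 + 25 = 36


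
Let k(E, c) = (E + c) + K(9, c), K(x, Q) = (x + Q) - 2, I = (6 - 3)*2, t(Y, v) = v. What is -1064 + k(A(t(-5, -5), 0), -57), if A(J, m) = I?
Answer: -1165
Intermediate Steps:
I = 6 (I = 3*2 = 6)
K(x, Q) = -2 + Q + x (K(x, Q) = (Q + x) - 2 = -2 + Q + x)
A(J, m) = 6
k(E, c) = 7 + E + 2*c (k(E, c) = (E + c) + (-2 + c + 9) = (E + c) + (7 + c) = 7 + E + 2*c)
-1064 + k(A(t(-5, -5), 0), -57) = -1064 + (7 + 6 + 2*(-57)) = -1064 + (7 + 6 - 114) = -1064 - 101 = -1165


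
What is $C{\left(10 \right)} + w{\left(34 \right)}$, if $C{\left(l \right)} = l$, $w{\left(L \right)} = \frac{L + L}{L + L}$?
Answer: $11$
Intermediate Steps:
$w{\left(L \right)} = 1$ ($w{\left(L \right)} = \frac{2 L}{2 L} = 2 L \frac{1}{2 L} = 1$)
$C{\left(10 \right)} + w{\left(34 \right)} = 10 + 1 = 11$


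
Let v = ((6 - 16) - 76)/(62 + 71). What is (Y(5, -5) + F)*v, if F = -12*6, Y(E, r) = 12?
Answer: 5160/133 ≈ 38.797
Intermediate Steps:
F = -72
v = -86/133 (v = (-10 - 76)/133 = -86*1/133 = -86/133 ≈ -0.64662)
(Y(5, -5) + F)*v = (12 - 72)*(-86/133) = -60*(-86/133) = 5160/133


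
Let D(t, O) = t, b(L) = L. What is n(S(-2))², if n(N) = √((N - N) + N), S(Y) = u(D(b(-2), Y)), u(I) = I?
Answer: -2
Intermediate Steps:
S(Y) = -2
n(N) = √N (n(N) = √(0 + N) = √N)
n(S(-2))² = (√(-2))² = (I*√2)² = -2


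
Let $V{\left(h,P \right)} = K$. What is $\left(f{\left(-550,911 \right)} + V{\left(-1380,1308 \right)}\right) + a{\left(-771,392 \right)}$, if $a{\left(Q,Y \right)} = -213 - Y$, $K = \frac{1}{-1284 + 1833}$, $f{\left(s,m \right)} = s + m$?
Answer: $- \frac{133955}{549} \approx -244.0$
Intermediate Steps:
$f{\left(s,m \right)} = m + s$
$K = \frac{1}{549} \approx 0.0018215$
$V{\left(h,P \right)} = \frac{1}{549}$
$\left(f{\left(-550,911 \right)} + V{\left(-1380,1308 \right)}\right) + a{\left(-771,392 \right)} = \left(\left(911 - 550\right) + \frac{1}{549}\right) - 605 = \left(361 + \frac{1}{549}\right) - 605 = \frac{198190}{549} - 605 = - \frac{133955}{549}$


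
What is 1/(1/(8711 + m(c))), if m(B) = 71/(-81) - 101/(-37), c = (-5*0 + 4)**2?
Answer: 26112421/2997 ≈ 8712.9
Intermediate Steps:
c = 16 (c = (0 + 4)**2 = 4**2 = 16)
m(B) = 5554/2997 (m(B) = 71*(-1/81) - 101*(-1/37) = -71/81 + 101/37 = 5554/2997)
1/(1/(8711 + m(c))) = 1/(1/(8711 + 5554/2997)) = 1/(1/(26112421/2997)) = 1/(2997/26112421) = 26112421/2997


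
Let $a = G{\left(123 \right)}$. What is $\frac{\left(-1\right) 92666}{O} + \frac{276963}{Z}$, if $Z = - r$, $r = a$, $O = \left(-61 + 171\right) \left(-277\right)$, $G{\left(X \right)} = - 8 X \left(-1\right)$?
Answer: $- \frac{1391313211}{4997080} \approx -278.43$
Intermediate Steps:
$G{\left(X \right)} = 8 X$
$a = 984$ ($a = 8 \cdot 123 = 984$)
$O = -30470$ ($O = 110 \left(-277\right) = -30470$)
$r = 984$
$Z = -984$ ($Z = \left(-1\right) 984 = -984$)
$\frac{\left(-1\right) 92666}{O} + \frac{276963}{Z} = \frac{\left(-1\right) 92666}{-30470} + \frac{276963}{-984} = \left(-92666\right) \left(- \frac{1}{30470}\right) + 276963 \left(- \frac{1}{984}\right) = \frac{46333}{15235} - \frac{92321}{328} = - \frac{1391313211}{4997080}$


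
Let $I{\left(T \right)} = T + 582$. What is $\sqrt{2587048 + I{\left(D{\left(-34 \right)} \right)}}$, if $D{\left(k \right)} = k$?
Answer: $2 \sqrt{646899} \approx 1608.6$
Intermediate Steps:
$I{\left(T \right)} = 582 + T$
$\sqrt{2587048 + I{\left(D{\left(-34 \right)} \right)}} = \sqrt{2587048 + \left(582 - 34\right)} = \sqrt{2587048 + 548} = \sqrt{2587596} = 2 \sqrt{646899}$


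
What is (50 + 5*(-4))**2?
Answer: 900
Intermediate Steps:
(50 + 5*(-4))**2 = (50 - 20)**2 = 30**2 = 900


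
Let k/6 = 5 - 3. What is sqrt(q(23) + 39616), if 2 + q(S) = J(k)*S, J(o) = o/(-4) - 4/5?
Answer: sqrt(988165)/5 ≈ 198.81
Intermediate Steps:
k = 12 (k = 6*(5 - 3) = 6*2 = 12)
J(o) = -4/5 - o/4 (J(o) = o*(-1/4) - 4*1/5 = -o/4 - 4/5 = -4/5 - o/4)
q(S) = -2 - 19*S/5 (q(S) = -2 + (-4/5 - 1/4*12)*S = -2 + (-4/5 - 3)*S = -2 - 19*S/5)
sqrt(q(23) + 39616) = sqrt((-2 - 19/5*23) + 39616) = sqrt((-2 - 437/5) + 39616) = sqrt(-447/5 + 39616) = sqrt(197633/5) = sqrt(988165)/5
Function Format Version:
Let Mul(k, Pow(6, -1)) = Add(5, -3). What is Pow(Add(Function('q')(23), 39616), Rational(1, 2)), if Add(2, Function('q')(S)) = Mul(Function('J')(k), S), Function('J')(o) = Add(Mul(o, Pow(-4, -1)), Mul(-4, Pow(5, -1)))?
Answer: Mul(Rational(1, 5), Pow(988165, Rational(1, 2))) ≈ 198.81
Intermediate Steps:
k = 12 (k = Mul(6, Add(5, -3)) = Mul(6, 2) = 12)
Function('J')(o) = Add(Rational(-4, 5), Mul(Rational(-1, 4), o)) (Function('J')(o) = Add(Mul(o, Rational(-1, 4)), Mul(-4, Rational(1, 5))) = Add(Mul(Rational(-1, 4), o), Rational(-4, 5)) = Add(Rational(-4, 5), Mul(Rational(-1, 4), o)))
Function('q')(S) = Add(-2, Mul(Rational(-19, 5), S)) (Function('q')(S) = Add(-2, Mul(Add(Rational(-4, 5), Mul(Rational(-1, 4), 12)), S)) = Add(-2, Mul(Add(Rational(-4, 5), -3), S)) = Add(-2, Mul(Rational(-19, 5), S)))
Pow(Add(Function('q')(23), 39616), Rational(1, 2)) = Pow(Add(Add(-2, Mul(Rational(-19, 5), 23)), 39616), Rational(1, 2)) = Pow(Add(Add(-2, Rational(-437, 5)), 39616), Rational(1, 2)) = Pow(Add(Rational(-447, 5), 39616), Rational(1, 2)) = Pow(Rational(197633, 5), Rational(1, 2)) = Mul(Rational(1, 5), Pow(988165, Rational(1, 2)))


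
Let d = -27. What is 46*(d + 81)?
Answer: 2484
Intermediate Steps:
46*(d + 81) = 46*(-27 + 81) = 46*54 = 2484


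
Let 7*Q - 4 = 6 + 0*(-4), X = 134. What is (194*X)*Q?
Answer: 259960/7 ≈ 37137.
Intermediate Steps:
Q = 10/7 (Q = 4/7 + (6 + 0*(-4))/7 = 4/7 + (6 + 0)/7 = 4/7 + (⅐)*6 = 4/7 + 6/7 = 10/7 ≈ 1.4286)
(194*X)*Q = (194*134)*(10/7) = 25996*(10/7) = 259960/7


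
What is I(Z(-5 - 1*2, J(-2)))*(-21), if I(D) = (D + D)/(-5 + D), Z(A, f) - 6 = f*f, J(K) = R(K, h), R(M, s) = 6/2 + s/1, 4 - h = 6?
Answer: -147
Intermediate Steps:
h = -2 (h = 4 - 1*6 = 4 - 6 = -2)
R(M, s) = 3 + s (R(M, s) = 6*(1/2) + s*1 = 3 + s)
J(K) = 1 (J(K) = 3 - 2 = 1)
Z(A, f) = 6 + f**2 (Z(A, f) = 6 + f*f = 6 + f**2)
I(D) = 2*D/(-5 + D) (I(D) = (2*D)/(-5 + D) = 2*D/(-5 + D))
I(Z(-5 - 1*2, J(-2)))*(-21) = (2*(6 + 1**2)/(-5 + (6 + 1**2)))*(-21) = (2*(6 + 1)/(-5 + (6 + 1)))*(-21) = (2*7/(-5 + 7))*(-21) = (2*7/2)*(-21) = (2*7*(1/2))*(-21) = 7*(-21) = -147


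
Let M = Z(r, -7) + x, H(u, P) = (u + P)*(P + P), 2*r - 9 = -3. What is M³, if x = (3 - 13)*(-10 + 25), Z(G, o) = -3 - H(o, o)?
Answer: -42508549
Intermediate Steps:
r = 3 (r = 9/2 + (½)*(-3) = 9/2 - 3/2 = 3)
H(u, P) = 2*P*(P + u) (H(u, P) = (P + u)*(2*P) = 2*P*(P + u))
Z(G, o) = -3 - 4*o² (Z(G, o) = -3 - 2*o*(o + o) = -3 - 2*o*2*o = -3 - 4*o²)
x = -150 (x = -10*15 = -150)
M = -349 (M = (-3 - 4*(-7)²) - 150 = (-3 - 4*49) - 150 = (-3 - 196) - 150 = -199 - 150 = -349)
M³ = (-349)³ = -42508549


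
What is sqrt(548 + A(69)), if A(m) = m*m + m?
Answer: sqrt(5378) ≈ 73.335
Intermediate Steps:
A(m) = m + m**2 (A(m) = m**2 + m = m + m**2)
sqrt(548 + A(69)) = sqrt(548 + 69*(1 + 69)) = sqrt(548 + 69*70) = sqrt(548 + 4830) = sqrt(5378)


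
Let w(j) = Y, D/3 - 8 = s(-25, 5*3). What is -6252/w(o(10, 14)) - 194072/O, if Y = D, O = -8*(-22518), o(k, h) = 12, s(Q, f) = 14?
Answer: -23730605/247698 ≈ -95.805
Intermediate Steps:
O = 180144
D = 66 (D = 24 + 3*14 = 24 + 42 = 66)
Y = 66
w(j) = 66
-6252/w(o(10, 14)) - 194072/O = -6252/66 - 194072/180144 = -6252*1/66 - 194072*1/180144 = -1042/11 - 24259/22518 = -23730605/247698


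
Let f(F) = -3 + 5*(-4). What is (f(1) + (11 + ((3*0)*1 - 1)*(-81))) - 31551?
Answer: -31482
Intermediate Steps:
f(F) = -23 (f(F) = -3 - 20 = -23)
(f(1) + (11 + ((3*0)*1 - 1)*(-81))) - 31551 = (-23 + (11 + ((3*0)*1 - 1)*(-81))) - 31551 = (-23 + (11 + (0*1 - 1)*(-81))) - 31551 = (-23 + (11 + (0 - 1)*(-81))) - 31551 = (-23 + (11 - 1*(-81))) - 31551 = (-23 + (11 + 81)) - 31551 = (-23 + 92) - 31551 = 69 - 31551 = -31482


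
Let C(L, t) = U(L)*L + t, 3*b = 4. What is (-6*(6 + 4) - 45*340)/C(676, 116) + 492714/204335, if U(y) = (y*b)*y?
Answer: 152204816582982/63122322866105 ≈ 2.4113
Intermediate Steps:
b = 4/3 (b = (1/3)*4 = 4/3 ≈ 1.3333)
U(y) = 4*y**2/3 (U(y) = (y*(4/3))*y = (4*y/3)*y = 4*y**2/3)
C(L, t) = t + 4*L**3/3 (C(L, t) = (4*L**2/3)*L + t = 4*L**3/3 + t = t + 4*L**3/3)
(-6*(6 + 4) - 45*340)/C(676, 116) + 492714/204335 = (-6*(6 + 4) - 45*340)/(116 + (4/3)*676**3) + 492714/204335 = (-6*10 - 15300)/(116 + (4/3)*308915776) + 492714*(1/204335) = (-60 - 15300)/(116 + 1235663104/3) + 492714/204335 = -15360/1235663452/3 + 492714/204335 = -15360*3/1235663452 + 492714/204335 = -11520/308915863 + 492714/204335 = 152204816582982/63122322866105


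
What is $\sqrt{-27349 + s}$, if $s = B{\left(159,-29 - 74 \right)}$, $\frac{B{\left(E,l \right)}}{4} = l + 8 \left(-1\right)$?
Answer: $i \sqrt{27793} \approx 166.71 i$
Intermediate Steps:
$B{\left(E,l \right)} = -32 + 4 l$ ($B{\left(E,l \right)} = 4 \left(l + 8 \left(-1\right)\right) = 4 \left(l - 8\right) = 4 \left(-8 + l\right) = -32 + 4 l$)
$s = -444$ ($s = -32 + 4 \left(-29 - 74\right) = -32 + 4 \left(-103\right) = -32 - 412 = -444$)
$\sqrt{-27349 + s} = \sqrt{-27349 - 444} = \sqrt{-27793} = i \sqrt{27793}$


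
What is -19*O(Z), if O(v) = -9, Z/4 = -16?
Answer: 171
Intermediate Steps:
Z = -64 (Z = 4*(-16) = -64)
-19*O(Z) = -19*(-9) = 171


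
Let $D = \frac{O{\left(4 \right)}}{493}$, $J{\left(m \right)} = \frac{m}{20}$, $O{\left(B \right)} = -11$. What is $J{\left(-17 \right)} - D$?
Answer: $- \frac{8161}{9860} \approx -0.82769$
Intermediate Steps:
$J{\left(m \right)} = \frac{m}{20}$ ($J{\left(m \right)} = m \frac{1}{20} = \frac{m}{20}$)
$D = - \frac{11}{493} \approx -0.022312$
$J{\left(-17 \right)} - D = \frac{1}{20} \left(-17\right) - - \frac{11}{493} = - \frac{17}{20} + \frac{11}{493} = - \frac{8161}{9860}$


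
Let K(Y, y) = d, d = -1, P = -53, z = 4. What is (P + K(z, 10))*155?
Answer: -8370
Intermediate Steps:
K(Y, y) = -1
(P + K(z, 10))*155 = (-53 - 1)*155 = -54*155 = -8370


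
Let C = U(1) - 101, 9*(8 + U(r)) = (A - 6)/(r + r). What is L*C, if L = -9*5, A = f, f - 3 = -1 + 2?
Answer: 4910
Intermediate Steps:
f = 4 (f = 3 + (-1 + 2) = 3 + 1 = 4)
A = 4
U(r) = -8 - 1/(9*r) (U(r) = -8 + ((4 - 6)/(r + r))/9 = -8 + (-2*1/(2*r))/9 = -8 + (-1/r)/9 = -8 - 1/(9*r))
C = -982/9 (C = (-8 - ⅑/1) - 101 = (-8 - ⅑*1) - 101 = (-8 - ⅑) - 101 = -73/9 - 101 = -982/9 ≈ -109.11)
L = -45
L*C = -45*(-982/9) = 4910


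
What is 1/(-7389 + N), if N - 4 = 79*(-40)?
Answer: -1/10545 ≈ -9.4832e-5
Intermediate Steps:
N = -3156 (N = 4 + 79*(-40) = 4 - 3160 = -3156)
1/(-7389 + N) = 1/(-7389 - 3156) = 1/(-10545) = -1/10545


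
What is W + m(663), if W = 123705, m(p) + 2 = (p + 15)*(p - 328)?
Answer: 350833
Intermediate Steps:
m(p) = -2 + (-328 + p)*(15 + p) (m(p) = -2 + (p + 15)*(p - 328) = -2 + (15 + p)*(-328 + p) = -2 + (-328 + p)*(15 + p))
W + m(663) = 123705 + (-4922 + 663**2 - 313*663) = 123705 + (-4922 + 439569 - 207519) = 123705 + 227128 = 350833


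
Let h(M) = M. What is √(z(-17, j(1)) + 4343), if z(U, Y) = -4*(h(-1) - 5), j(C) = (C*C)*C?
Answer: √4367 ≈ 66.083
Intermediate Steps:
j(C) = C³ (j(C) = C²*C = C³)
z(U, Y) = 24 (z(U, Y) = -4*(-1 - 5) = -4*(-6) = 24)
√(z(-17, j(1)) + 4343) = √(24 + 4343) = √4367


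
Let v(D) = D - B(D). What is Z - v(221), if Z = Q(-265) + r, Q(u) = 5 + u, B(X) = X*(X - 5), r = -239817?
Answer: -192562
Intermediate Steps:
B(X) = X*(-5 + X)
v(D) = D - D*(-5 + D)
Z = -240077 (Z = (5 - 265) - 239817 = -260 - 239817 = -240077)
Z - v(221) = -240077 - 221*(6 - 1*221) = -240077 - 221*(6 - 221) = -240077 - 221*(-215) = -240077 - 1*(-47515) = -240077 + 47515 = -192562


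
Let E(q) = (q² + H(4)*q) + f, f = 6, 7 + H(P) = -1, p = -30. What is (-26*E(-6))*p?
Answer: 70200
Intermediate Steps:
H(P) = -8 (H(P) = -7 - 1 = -8)
E(q) = 6 + q² - 8*q (E(q) = (q² - 8*q) + 6 = 6 + q² - 8*q)
(-26*E(-6))*p = -26*(6 + (-6)² - 8*(-6))*(-30) = -26*(6 + 36 + 48)*(-30) = -26*90*(-30) = -2340*(-30) = 70200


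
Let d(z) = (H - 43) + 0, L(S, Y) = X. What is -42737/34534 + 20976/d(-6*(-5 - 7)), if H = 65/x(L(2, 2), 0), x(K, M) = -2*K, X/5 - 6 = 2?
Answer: -11620121581/24208334 ≈ -480.00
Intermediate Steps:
X = 40 (X = 30 + 5*2 = 30 + 10 = 40)
L(S, Y) = 40
H = -13/16 (H = 65/((-2*40)) = 65/(-80) = 65*(-1/80) = -13/16 ≈ -0.81250)
d(z) = -701/16 (d(z) = (-13/16 - 43) + 0 = -701/16 + 0 = -701/16)
-42737/34534 + 20976/d(-6*(-5 - 7)) = -42737/34534 + 20976/(-701/16) = -42737*1/34534 + 20976*(-16/701) = -42737/34534 - 335616/701 = -11620121581/24208334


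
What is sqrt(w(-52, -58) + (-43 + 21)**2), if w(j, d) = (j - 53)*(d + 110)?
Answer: 4*I*sqrt(311) ≈ 70.541*I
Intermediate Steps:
w(j, d) = (-53 + j)*(110 + d)
sqrt(w(-52, -58) + (-43 + 21)**2) = sqrt((-5830 - 53*(-58) + 110*(-52) - 58*(-52)) + (-43 + 21)**2) = sqrt((-5830 + 3074 - 5720 + 3016) + (-22)**2) = sqrt(-5460 + 484) = sqrt(-4976) = 4*I*sqrt(311)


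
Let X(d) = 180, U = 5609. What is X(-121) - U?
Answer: -5429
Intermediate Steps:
X(-121) - U = 180 - 1*5609 = 180 - 5609 = -5429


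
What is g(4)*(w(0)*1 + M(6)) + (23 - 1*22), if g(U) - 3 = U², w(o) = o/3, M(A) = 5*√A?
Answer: 1 + 95*√6 ≈ 233.70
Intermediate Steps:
w(o) = o/3 (w(o) = o*(⅓) = o/3)
g(U) = 3 + U²
g(4)*(w(0)*1 + M(6)) + (23 - 1*22) = (3 + 4²)*(((⅓)*0)*1 + 5*√6) + (23 - 1*22) = (3 + 16)*(0*1 + 5*√6) + (23 - 22) = 19*(0 + 5*√6) + 1 = 19*(5*√6) + 1 = 95*√6 + 1 = 1 + 95*√6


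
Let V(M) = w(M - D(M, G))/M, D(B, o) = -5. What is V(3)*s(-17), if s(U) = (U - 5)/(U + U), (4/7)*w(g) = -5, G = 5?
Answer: -385/204 ≈ -1.8873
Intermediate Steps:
w(g) = -35/4 (w(g) = (7/4)*(-5) = -35/4)
V(M) = -35/(4*M)
s(U) = (-5 + U)/(2*U) (s(U) = (-5 + U)/((2*U)) = (-5 + U)*(1/(2*U)) = (-5 + U)/(2*U))
V(3)*s(-17) = (-35/4/3)*((1/2)*(-5 - 17)/(-17)) = (-35/4*1/3)*((1/2)*(-1/17)*(-22)) = -35/12*11/17 = -385/204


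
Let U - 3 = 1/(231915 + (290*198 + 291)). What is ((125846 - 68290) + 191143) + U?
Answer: 72030565453/289626 ≈ 2.4870e+5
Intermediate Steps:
U = 868879/289626 (U = 3 + 1/(231915 + (290*198 + 291)) = 3 + 1/(231915 + (57420 + 291)) = 3 + 1/(231915 + 57711) = 3 + 1/289626 = 868879/289626 ≈ 3.0000)
((125846 - 68290) + 191143) + U = ((125846 - 68290) + 191143) + 868879/289626 = (57556 + 191143) + 868879/289626 = 248699 + 868879/289626 = 72030565453/289626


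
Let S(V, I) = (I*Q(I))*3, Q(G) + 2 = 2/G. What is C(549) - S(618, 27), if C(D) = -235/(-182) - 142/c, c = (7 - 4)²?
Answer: 231799/1638 ≈ 141.51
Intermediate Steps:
c = 9 (c = 3² = 9)
Q(G) = -2 + 2/G
S(V, I) = 3*I*(-2 + 2/I) (S(V, I) = (I*(-2 + 2/I))*3 = 3*I*(-2 + 2/I))
C(D) = -23729/1638 (C(D) = -235/(-182) - 142/9 = -235*(-1/182) - 142*⅑ = 235/182 - 142/9 = -23729/1638)
C(549) - S(618, 27) = -23729/1638 - (6 - 6*27) = -23729/1638 - (6 - 162) = -23729/1638 - 1*(-156) = -23729/1638 + 156 = 231799/1638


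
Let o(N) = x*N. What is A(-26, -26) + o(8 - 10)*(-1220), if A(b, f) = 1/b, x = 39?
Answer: 2474159/26 ≈ 95160.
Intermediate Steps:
o(N) = 39*N
A(-26, -26) + o(8 - 10)*(-1220) = 1/(-26) + (39*(8 - 10))*(-1220) = -1/26 + (39*(-2))*(-1220) = -1/26 - 78*(-1220) = -1/26 + 95160 = 2474159/26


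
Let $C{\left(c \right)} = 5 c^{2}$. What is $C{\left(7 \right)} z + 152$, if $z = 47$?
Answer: $11667$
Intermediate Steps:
$C{\left(7 \right)} z + 152 = 5 \cdot 7^{2} \cdot 47 + 152 = 5 \cdot 49 \cdot 47 + 152 = 245 \cdot 47 + 152 = 11515 + 152 = 11667$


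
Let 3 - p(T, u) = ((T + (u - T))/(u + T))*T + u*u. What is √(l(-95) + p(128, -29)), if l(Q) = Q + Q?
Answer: 2*I*√269665/33 ≈ 31.472*I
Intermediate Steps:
l(Q) = 2*Q
p(T, u) = 3 - u² - T*u/(T + u) (p(T, u) = 3 - (((T + (u - T))/(u + T))*T + u*u) = 3 - ((u/(T + u))*T + u²) = 3 - (T*u/(T + u) + u²) = 3 - (u² + T*u/(T + u)) = 3 + (-u² - T*u/(T + u)) = 3 - u² - T*u/(T + u))
√(l(-95) + p(128, -29)) = √(2*(-95) + (-1*(-29)³ + 3*128 + 3*(-29) - 1*128*(-29) - 1*128*(-29)²)/(128 - 29)) = √(-190 + (-1*(-24389) + 384 - 87 + 3712 - 1*128*841)/99) = √(-190 + (24389 + 384 - 87 + 3712 - 107648)/99) = √(-190 + (1/99)*(-79250)) = √(-190 - 79250/99) = √(-98060/99) = 2*I*√269665/33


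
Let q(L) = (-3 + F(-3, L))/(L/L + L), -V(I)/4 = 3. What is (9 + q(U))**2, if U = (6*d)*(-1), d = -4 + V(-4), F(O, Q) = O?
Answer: 751689/9409 ≈ 79.890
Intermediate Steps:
V(I) = -12 (V(I) = -4*3 = -12)
d = -16 (d = -4 - 12 = -16)
U = 96 (U = (6*(-16))*(-1) = -96*(-1) = 96)
q(L) = -6/(1 + L) (q(L) = (-3 - 3)/(L/L + L) = -6/(1 + L))
(9 + q(U))**2 = (9 - 6/(1 + 96))**2 = (9 - 6/97)**2 = (867/97)**2 = 751689/9409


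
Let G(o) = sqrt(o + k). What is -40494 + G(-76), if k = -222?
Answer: -40494 + I*sqrt(298) ≈ -40494.0 + 17.263*I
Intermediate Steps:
G(o) = sqrt(-222 + o) (G(o) = sqrt(o - 222) = sqrt(-222 + o))
-40494 + G(-76) = -40494 + sqrt(-222 - 76) = -40494 + sqrt(-298) = -40494 + I*sqrt(298)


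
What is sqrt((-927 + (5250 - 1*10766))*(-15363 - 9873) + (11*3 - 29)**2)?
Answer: 2*sqrt(40648891) ≈ 12751.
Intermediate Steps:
sqrt((-927 + (5250 - 1*10766))*(-15363 - 9873) + (11*3 - 29)**2) = sqrt((-927 + (5250 - 10766))*(-25236) + (33 - 29)**2) = sqrt((-927 - 5516)*(-25236) + 4**2) = sqrt(-6443*(-25236) + 16) = sqrt(162595548 + 16) = sqrt(162595564) = 2*sqrt(40648891)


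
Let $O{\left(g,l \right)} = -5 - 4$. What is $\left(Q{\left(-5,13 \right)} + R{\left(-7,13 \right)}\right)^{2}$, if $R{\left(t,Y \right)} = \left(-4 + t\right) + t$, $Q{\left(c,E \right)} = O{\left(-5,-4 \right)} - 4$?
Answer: $961$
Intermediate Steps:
$O{\left(g,l \right)} = -9$
$Q{\left(c,E \right)} = -13$ ($Q{\left(c,E \right)} = -9 - 4 = -13$)
$R{\left(t,Y \right)} = -4 + 2 t$
$\left(Q{\left(-5,13 \right)} + R{\left(-7,13 \right)}\right)^{2} = \left(-13 + \left(-4 + 2 \left(-7\right)\right)\right)^{2} = \left(-13 - 18\right)^{2} = \left(-31\right)^{2} = 961$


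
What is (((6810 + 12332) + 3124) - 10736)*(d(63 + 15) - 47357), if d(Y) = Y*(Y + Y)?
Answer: -405729170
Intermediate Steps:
d(Y) = 2*Y² (d(Y) = Y*(2*Y) = 2*Y²)
(((6810 + 12332) + 3124) - 10736)*(d(63 + 15) - 47357) = (((6810 + 12332) + 3124) - 10736)*(2*(63 + 15)² - 47357) = ((19142 + 3124) - 10736)*(2*78² - 47357) = (22266 - 10736)*(2*6084 - 47357) = 11530*(12168 - 47357) = 11530*(-35189) = -405729170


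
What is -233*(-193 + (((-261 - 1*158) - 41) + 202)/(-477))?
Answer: 7130033/159 ≈ 44843.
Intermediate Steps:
-233*(-193 + (((-261 - 1*158) - 41) + 202)/(-477)) = -233*(-193 + (((-261 - 158) - 41) + 202)*(-1/477)) = -233*(-193 + ((-419 - 41) + 202)*(-1/477)) = -233*(-193 + (-460 + 202)*(-1/477)) = -233*(-193 - 258*(-1/477)) = -233*(-193 + 86/159) = -233*(-30601/159) = 7130033/159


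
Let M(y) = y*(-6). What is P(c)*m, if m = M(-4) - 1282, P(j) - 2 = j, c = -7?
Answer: 6290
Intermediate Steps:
M(y) = -6*y
P(j) = 2 + j
m = -1258 (m = -6*(-4) - 1282 = 24 - 1282 = -1258)
P(c)*m = (2 - 7)*(-1258) = -5*(-1258) = 6290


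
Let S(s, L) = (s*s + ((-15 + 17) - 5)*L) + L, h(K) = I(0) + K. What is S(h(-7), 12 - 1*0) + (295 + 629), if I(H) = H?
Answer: 949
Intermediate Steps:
h(K) = K (h(K) = 0 + K = K)
S(s, L) = s² - 2*L (S(s, L) = (s² + (2 - 5)*L) + L = (s² - 3*L) + L = s² - 2*L)
S(h(-7), 12 - 1*0) + (295 + 629) = ((-7)² - 2*(12 - 1*0)) + (295 + 629) = (49 - 2*(12 + 0)) + 924 = (49 - 2*12) + 924 = (49 - 24) + 924 = 25 + 924 = 949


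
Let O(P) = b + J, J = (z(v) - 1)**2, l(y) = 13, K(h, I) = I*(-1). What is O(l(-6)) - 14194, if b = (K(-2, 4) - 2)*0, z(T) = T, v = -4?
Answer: -14169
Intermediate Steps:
K(h, I) = -I
b = 0 (b = (-1*4 - 2)*0 = (-4 - 2)*0 = -6*0 = 0)
J = 25 (J = (-4 - 1)**2 = (-5)**2 = 25)
O(P) = 25 (O(P) = 0 + 25 = 25)
O(l(-6)) - 14194 = 25 - 14194 = -14169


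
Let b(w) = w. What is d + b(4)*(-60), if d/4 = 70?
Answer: 40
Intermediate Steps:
d = 280 (d = 4*70 = 280)
d + b(4)*(-60) = 280 + 4*(-60) = 280 - 240 = 40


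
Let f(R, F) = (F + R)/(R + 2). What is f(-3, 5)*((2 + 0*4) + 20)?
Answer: -44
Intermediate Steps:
f(R, F) = (F + R)/(2 + R)
f(-3, 5)*((2 + 0*4) + 20) = ((5 - 3)/(2 - 3))*((2 + 0*4) + 20) = (2/(-1))*((2 + 0) + 20) = (-1*2)*(2 + 20) = -2*22 = -44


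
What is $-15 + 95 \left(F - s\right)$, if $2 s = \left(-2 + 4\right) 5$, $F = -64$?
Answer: $-6570$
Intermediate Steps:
$s = 5$ ($s = \frac{\left(-2 + 4\right) 5}{2} = \frac{2 \cdot 5}{2} = \frac{1}{2} \cdot 10 = 5$)
$-15 + 95 \left(F - s\right) = -15 + 95 \left(-64 - 5\right) = -15 + 95 \left(-69\right) = -15 - 6555 = -6570$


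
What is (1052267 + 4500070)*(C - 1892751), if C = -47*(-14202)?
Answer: -6803039775609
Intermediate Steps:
C = 667494
(1052267 + 4500070)*(C - 1892751) = (1052267 + 4500070)*(667494 - 1892751) = 5552337*(-1225257) = -6803039775609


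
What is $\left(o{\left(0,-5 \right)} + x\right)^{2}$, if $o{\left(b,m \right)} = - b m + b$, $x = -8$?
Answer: $64$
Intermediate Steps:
$o{\left(b,m \right)} = b - b m$ ($o{\left(b,m \right)} = - b m + b = b - b m$)
$\left(o{\left(0,-5 \right)} + x\right)^{2} = \left(0 \left(1 - -5\right) - 8\right)^{2} = \left(0 \left(1 + 5\right) - 8\right)^{2} = \left(0 \cdot 6 - 8\right)^{2} = \left(0 - 8\right)^{2} = \left(-8\right)^{2} = 64$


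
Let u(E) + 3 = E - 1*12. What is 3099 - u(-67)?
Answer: 3181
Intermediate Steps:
u(E) = -15 + E (u(E) = -3 + (E - 1*12) = -3 + (E - 12) = -3 + (-12 + E) = -15 + E)
3099 - u(-67) = 3099 - (-15 - 67) = 3099 - 1*(-82) = 3099 + 82 = 3181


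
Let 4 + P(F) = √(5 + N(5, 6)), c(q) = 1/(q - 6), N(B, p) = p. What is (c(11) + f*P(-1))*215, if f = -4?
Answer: 3483 - 860*√11 ≈ 630.70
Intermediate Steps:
c(q) = 1/(-6 + q)
P(F) = -4 + √11 (P(F) = -4 + √(5 + 6) = -4 + √11)
(c(11) + f*P(-1))*215 = (1/(-6 + 11) - 4*(-4 + √11))*215 = (1/5 + (16 - 4*√11))*215 = (⅕ + (16 - 4*√11))*215 = (81/5 - 4*√11)*215 = 3483 - 860*√11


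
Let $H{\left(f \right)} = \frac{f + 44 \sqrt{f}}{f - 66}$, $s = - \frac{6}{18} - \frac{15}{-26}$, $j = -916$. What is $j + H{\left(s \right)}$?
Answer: $- \frac{4698183}{5129} - \frac{44 \sqrt{1482}}{5129} \approx -916.33$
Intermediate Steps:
$s = \frac{19}{78}$ ($s = \left(-6\right) \frac{1}{18} - - \frac{15}{26} = - \frac{1}{3} + \frac{15}{26} = \frac{19}{78} \approx 0.24359$)
$H{\left(f \right)} = \frac{f + 44 \sqrt{f}}{-66 + f}$
$j + H{\left(s \right)} = -916 + \frac{\frac{19}{78} + 44 \sqrt{\frac{19}{78}}}{-66 + \frac{19}{78}} = -916 + \frac{\frac{19}{78} + 44 \frac{\sqrt{1482}}{78}}{- \frac{5129}{78}} = -916 - \frac{78 \left(\frac{19}{78} + \frac{22 \sqrt{1482}}{39}\right)}{5129} = -916 - \left(\frac{19}{5129} + \frac{44 \sqrt{1482}}{5129}\right) = - \frac{4698183}{5129} - \frac{44 \sqrt{1482}}{5129}$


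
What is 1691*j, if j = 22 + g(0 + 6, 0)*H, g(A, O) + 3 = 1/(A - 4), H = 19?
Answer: -86241/2 ≈ -43121.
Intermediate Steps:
g(A, O) = -3 + 1/(-4 + A) (g(A, O) = -3 + 1/(A - 4) = -3 + 1/(-4 + A))
j = -51/2 (j = 22 + ((13 - 3*(0 + 6))/(-4 + (0 + 6)))*19 = 22 + ((13 - 3*6)/(-4 + 6))*19 = 22 + ((13 - 18)/2)*19 = 22 + ((½)*(-5))*19 = 22 - 5/2*19 = 22 - 95/2 = -51/2 ≈ -25.500)
1691*j = 1691*(-51/2) = -86241/2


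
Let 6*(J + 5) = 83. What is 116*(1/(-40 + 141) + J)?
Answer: 310822/303 ≈ 1025.8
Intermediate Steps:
J = 53/6 (J = -5 + (⅙)*83 = -5 + 83/6 = 53/6 ≈ 8.8333)
116*(1/(-40 + 141) + J) = 116*(1/(-40 + 141) + 53/6) = 116*(1/101 + 53/6) = 116*(5359/606) = 310822/303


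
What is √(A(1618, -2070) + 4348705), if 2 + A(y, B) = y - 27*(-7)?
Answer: 9*√53710 ≈ 2085.8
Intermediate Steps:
A(y, B) = 187 + y (A(y, B) = -2 + (y - 27*(-7)) = -2 + (y + 189) = -2 + (189 + y) = 187 + y)
√(A(1618, -2070) + 4348705) = √((187 + 1618) + 4348705) = √(1805 + 4348705) = √4350510 = 9*√53710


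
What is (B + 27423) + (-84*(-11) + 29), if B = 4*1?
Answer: 28380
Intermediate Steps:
B = 4
(B + 27423) + (-84*(-11) + 29) = (4 + 27423) + (-84*(-11) + 29) = 27427 + (924 + 29) = 27427 + 953 = 28380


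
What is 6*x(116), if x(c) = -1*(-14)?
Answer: 84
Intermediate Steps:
x(c) = 14
6*x(116) = 6*14 = 84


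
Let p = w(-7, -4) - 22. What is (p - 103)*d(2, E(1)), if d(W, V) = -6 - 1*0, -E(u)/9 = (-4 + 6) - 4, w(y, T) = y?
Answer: 792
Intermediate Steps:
E(u) = 18 (E(u) = -9*((-4 + 6) - 4) = -9*(2 - 4) = -9*(-2) = 18)
d(W, V) = -6 (d(W, V) = -6 + 0 = -6)
p = -29 (p = -7 - 22 = -29)
(p - 103)*d(2, E(1)) = (-29 - 103)*(-6) = -132*(-6) = 792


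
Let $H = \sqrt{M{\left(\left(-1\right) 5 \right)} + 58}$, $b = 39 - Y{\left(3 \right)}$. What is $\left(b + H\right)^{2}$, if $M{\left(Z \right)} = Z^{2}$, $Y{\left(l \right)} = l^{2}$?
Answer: $\left(30 + \sqrt{83}\right)^{2} \approx 1529.6$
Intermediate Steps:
$b = 30$ ($b = 39 - 3^{2} = 39 - 9 = 30$)
$H = \sqrt{83}$ ($H = \sqrt{\left(\left(-1\right) 5\right)^{2} + 58} = \sqrt{\left(-5\right)^{2} + 58} = \sqrt{25 + 58} = \sqrt{83} \approx 9.1104$)
$\left(b + H\right)^{2} = \left(30 + \sqrt{83}\right)^{2}$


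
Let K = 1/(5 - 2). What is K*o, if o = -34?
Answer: -34/3 ≈ -11.333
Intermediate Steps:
K = 1/3 ≈ 0.33333
K*o = (1/3)*(-34) = -34/3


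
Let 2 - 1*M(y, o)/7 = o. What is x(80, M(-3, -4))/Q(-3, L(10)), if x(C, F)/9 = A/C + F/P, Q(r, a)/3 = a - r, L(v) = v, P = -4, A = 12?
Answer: -621/260 ≈ -2.3885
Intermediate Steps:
M(y, o) = 14 - 7*o
Q(r, a) = -3*r + 3*a (Q(r, a) = 3*(a - r) = -3*r + 3*a)
x(C, F) = 108/C - 9*F/4 (x(C, F) = 9*(12/C + F/(-4)) = 9*(12/C + F*(-1/4)) = 9*(12/C - F/4) = 108/C - 9*F/4)
x(80, M(-3, -4))/Q(-3, L(10)) = (108/80 - 9*(14 - 7*(-4))/4)/(-3*(-3) + 3*10) = (108*(1/80) - 9*(14 + 28)/4)/(9 + 30) = (27/20 - 9/4*42)/39 = (27/20 - 189/2)*(1/39) = -1863/20*1/39 = -621/260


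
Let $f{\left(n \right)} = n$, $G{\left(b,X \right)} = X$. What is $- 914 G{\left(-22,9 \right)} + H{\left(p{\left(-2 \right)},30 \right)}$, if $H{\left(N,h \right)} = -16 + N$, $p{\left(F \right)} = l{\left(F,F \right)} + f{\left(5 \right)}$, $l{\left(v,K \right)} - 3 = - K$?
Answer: $-8232$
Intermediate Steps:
$l{\left(v,K \right)} = 3 - K$
$p{\left(F \right)} = 8 - F$ ($p{\left(F \right)} = \left(3 - F\right) + 5 = 8 - F$)
$- 914 G{\left(-22,9 \right)} + H{\left(p{\left(-2 \right)},30 \right)} = \left(-914\right) 9 + \left(-16 + \left(8 - -2\right)\right) = -8226 + \left(-16 + \left(8 + 2\right)\right) = -8226 + \left(-16 + 10\right) = -8226 - 6 = -8232$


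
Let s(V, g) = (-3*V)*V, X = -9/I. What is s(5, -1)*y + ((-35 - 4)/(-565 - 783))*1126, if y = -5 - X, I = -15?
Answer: 305037/674 ≈ 452.58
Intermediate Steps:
X = 3/5 (X = -9/(-15) = -9*(-1/15) = 3/5 ≈ 0.60000)
y = -28/5 (y = -5 - 1*3/5 = -5 - 3/5 = -28/5 ≈ -5.6000)
s(V, g) = -3*V**2
s(5, -1)*y + ((-35 - 4)/(-565 - 783))*1126 = -3*5**2*(-28/5) + ((-35 - 4)/(-565 - 783))*1126 = -3*25*(-28/5) - 39/(-1348)*1126 = -75*(-28/5) - 39*(-1/1348)*1126 = 420 + (39/1348)*1126 = 420 + 21957/674 = 305037/674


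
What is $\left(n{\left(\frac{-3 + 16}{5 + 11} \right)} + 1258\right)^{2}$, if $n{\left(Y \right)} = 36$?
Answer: $1674436$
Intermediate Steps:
$\left(n{\left(\frac{-3 + 16}{5 + 11} \right)} + 1258\right)^{2} = \left(36 + 1258\right)^{2} = 1294^{2} = 1674436$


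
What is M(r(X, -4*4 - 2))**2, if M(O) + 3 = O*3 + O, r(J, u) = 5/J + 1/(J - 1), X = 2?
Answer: 121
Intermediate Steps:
r(J, u) = 1/(-1 + J) + 5/J (r(J, u) = 5/J + 1/(-1 + J) = 1/(-1 + J) + 5/J)
M(O) = -3 + 4*O (M(O) = -3 + (O*3 + O) = -3 + (3*O + O) = -3 + 4*O)
M(r(X, -4*4 - 2))**2 = (-3 + 4*((-5 + 6*2)/(2*(-1 + 2))))**2 = (-3 + 4*((1/2)*(-5 + 12)/1))**2 = (-3 + 4*((1/2)*1*7))**2 = (-3 + 4*(7/2))**2 = (-3 + 14)**2 = 11**2 = 121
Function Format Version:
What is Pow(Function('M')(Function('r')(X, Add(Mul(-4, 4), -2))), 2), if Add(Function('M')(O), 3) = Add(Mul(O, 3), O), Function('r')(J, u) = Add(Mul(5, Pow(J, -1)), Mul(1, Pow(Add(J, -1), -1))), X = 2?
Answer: 121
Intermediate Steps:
Function('r')(J, u) = Add(Pow(Add(-1, J), -1), Mul(5, Pow(J, -1))) (Function('r')(J, u) = Add(Mul(5, Pow(J, -1)), Mul(1, Pow(Add(-1, J), -1))) = Add(Mul(5, Pow(J, -1)), Pow(Add(-1, J), -1)) = Add(Pow(Add(-1, J), -1), Mul(5, Pow(J, -1))))
Function('M')(O) = Add(-3, Mul(4, O)) (Function('M')(O) = Add(-3, Add(Mul(O, 3), O)) = Add(-3, Add(Mul(3, O), O)) = Add(-3, Mul(4, O)))
Pow(Function('M')(Function('r')(X, Add(Mul(-4, 4), -2))), 2) = Pow(Add(-3, Mul(4, Mul(Pow(2, -1), Pow(Add(-1, 2), -1), Add(-5, Mul(6, 2))))), 2) = Pow(Add(-3, Mul(4, Mul(Rational(1, 2), Pow(1, -1), Add(-5, 12)))), 2) = Pow(Add(-3, Mul(4, Mul(Rational(1, 2), 1, 7))), 2) = Pow(Add(-3, Mul(4, Rational(7, 2))), 2) = Pow(Add(-3, 14), 2) = Pow(11, 2) = 121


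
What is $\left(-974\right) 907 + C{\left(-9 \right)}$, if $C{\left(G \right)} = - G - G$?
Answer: $-883400$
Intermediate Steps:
$C{\left(G \right)} = - 2 G$
$\left(-974\right) 907 + C{\left(-9 \right)} = \left(-974\right) 907 - -18 = -883418 + 18 = -883400$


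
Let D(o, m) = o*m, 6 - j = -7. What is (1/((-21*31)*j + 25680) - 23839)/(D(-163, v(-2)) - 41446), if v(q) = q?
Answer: 205218031/353981520 ≈ 0.57974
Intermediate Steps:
j = 13 (j = 6 - 1*(-7) = 6 + 7 = 13)
D(o, m) = m*o
(1/((-21*31)*j + 25680) - 23839)/(D(-163, v(-2)) - 41446) = (1/(-21*31*13 + 25680) - 23839)/(-2*(-163) - 41446) = (1/(-651*13 + 25680) - 23839)/(326 - 41446) = (1/(-8463 + 25680) - 23839)/(-41120) = (1/17217 - 23839)*(-1/41120) = -410436062/17217*(-1/41120) = 205218031/353981520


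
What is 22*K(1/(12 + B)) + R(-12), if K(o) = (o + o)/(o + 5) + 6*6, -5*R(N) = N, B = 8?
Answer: 401392/505 ≈ 794.84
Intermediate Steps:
R(N) = -N/5
K(o) = 36 + 2*o/(5 + o) (K(o) = (2*o)/(5 + o) + 36 = 2*o/(5 + o) + 36 = 36 + 2*o/(5 + o))
22*K(1/(12 + B)) + R(-12) = 22*(2*(90 + 19/(12 + 8))/(5 + 1/(12 + 8))) - ⅕*(-12) = 22*(2*(90 + 19/20)/(5 + 1/20)) + 12/5 = 22*(2*(90 + 19*(1/20))/(5 + 1/20)) + 12/5 = 22*(2*(90 + 19/20)/(101/20)) + 12/5 = 22*(2*(20/101)*(1819/20)) + 12/5 = 22*(3638/101) + 12/5 = 80036/101 + 12/5 = 401392/505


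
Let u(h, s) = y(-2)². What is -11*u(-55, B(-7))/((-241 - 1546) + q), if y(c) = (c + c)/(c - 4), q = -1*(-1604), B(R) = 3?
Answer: 44/1647 ≈ 0.026715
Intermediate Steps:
q = 1604
y(c) = 2*c/(-4 + c) (y(c) = (2*c)/(-4 + c) = 2*c/(-4 + c))
u(h, s) = 4/9 (u(h, s) = (2*(-2)/(-4 - 2))² = (2*(-2)/(-6))² = (2*(-2)*(-⅙))² = (⅔)² = 4/9)
-11*u(-55, B(-7))/((-241 - 1546) + q) = -44/(9*((-241 - 1546) + 1604)) = -44/(9*(-1787 + 1604)) = -44/(9*(-183)) = -44*(-1)/(9*183) = -11*(-4/1647) = 44/1647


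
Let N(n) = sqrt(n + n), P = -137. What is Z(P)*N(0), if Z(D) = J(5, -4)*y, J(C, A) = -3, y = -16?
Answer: 0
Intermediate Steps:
N(n) = sqrt(2)*sqrt(n) (N(n) = sqrt(2*n) = sqrt(2)*sqrt(n))
Z(D) = 48 (Z(D) = -3*(-16) = 48)
Z(P)*N(0) = 48*(sqrt(2)*sqrt(0)) = 48*(sqrt(2)*0) = 48*0 = 0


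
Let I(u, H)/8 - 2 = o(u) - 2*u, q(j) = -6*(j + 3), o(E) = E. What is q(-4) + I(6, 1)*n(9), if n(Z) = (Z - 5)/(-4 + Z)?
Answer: -98/5 ≈ -19.600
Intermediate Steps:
n(Z) = (-5 + Z)/(-4 + Z)
q(j) = -18 - 6*j (q(j) = -6*(3 + j) = -18 - 6*j)
I(u, H) = 16 - 8*u (I(u, H) = 16 + 8*(u - 2*u) = 16 + 8*(-u) = 16 - 8*u)
q(-4) + I(6, 1)*n(9) = (-18 - 6*(-4)) + (16 - 8*6)*((-5 + 9)/(-4 + 9)) = (-18 + 24) + (16 - 48)*(4/5) = 6 - 32*4/5 = 6 - 32*⅘ = 6 - 128/5 = -98/5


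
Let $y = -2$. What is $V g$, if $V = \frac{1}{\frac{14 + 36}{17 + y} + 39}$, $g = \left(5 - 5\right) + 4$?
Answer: $\frac{12}{127} \approx 0.094488$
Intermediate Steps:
$g = 4$ ($g = 0 + 4 = 4$)
$V = \frac{3}{127}$ ($V = \frac{1}{\frac{14 + 36}{17 - 2} + 39} = \frac{1}{\frac{50}{15} + 39} = \frac{1}{50 \cdot \frac{1}{15} + 39} = \frac{1}{\frac{10}{3} + 39} = \frac{1}{\frac{127}{3}} = \frac{3}{127} \approx 0.023622$)
$V g = \frac{3}{127} \cdot 4 = \frac{12}{127}$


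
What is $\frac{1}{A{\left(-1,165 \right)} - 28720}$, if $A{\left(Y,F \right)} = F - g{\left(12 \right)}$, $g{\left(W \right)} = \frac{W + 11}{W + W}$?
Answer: $- \frac{24}{685343} \approx -3.5019 \cdot 10^{-5}$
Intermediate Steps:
$g{\left(W \right)} = \frac{11 + W}{2 W}$
$A{\left(Y,F \right)} = - \frac{23}{24} + F$ ($A{\left(Y,F \right)} = F - \frac{11 + 12}{2 \cdot 12} = F - \frac{1}{2} \cdot \frac{1}{12} \cdot 23 = F - \frac{23}{24} = - \frac{23}{24} + F$)
$\frac{1}{A{\left(-1,165 \right)} - 28720} = \frac{1}{\left(- \frac{23}{24} + 165\right) - 28720} = \frac{1}{\frac{3937}{24} - 28720} = \frac{1}{- \frac{685343}{24}} = - \frac{24}{685343}$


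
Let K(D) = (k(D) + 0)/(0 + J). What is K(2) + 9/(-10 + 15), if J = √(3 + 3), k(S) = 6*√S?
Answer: 9/5 + 2*√3 ≈ 5.2641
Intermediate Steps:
J = √6 ≈ 2.4495
K(D) = √6*√D (K(D) = (6*√D + 0)/(0 + √6) = (6*√D)/(√6) = (6*√D)*(√6/6) = √6*√D)
K(2) + 9/(-10 + 15) = √6*√2 + 9/(-10 + 15) = 2*√3 + 9/5 = 9/5 + 2*√3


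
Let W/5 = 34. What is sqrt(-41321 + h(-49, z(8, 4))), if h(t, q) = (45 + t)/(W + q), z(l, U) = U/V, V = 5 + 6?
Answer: I*sqrt(36278577663)/937 ≈ 203.28*I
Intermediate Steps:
V = 11
z(l, U) = U/11
W = 170 (W = 5*34 = 170)
h(t, q) = (45 + t)/(170 + q)
sqrt(-41321 + h(-49, z(8, 4))) = sqrt(-41321 + (45 - 49)/(170 + (1/11)*4)) = sqrt(-41321 - 4/(170 + 4/11)) = sqrt(-41321 - 4/(1874/11)) = sqrt(-41321 + (11/1874)*(-4)) = sqrt(-41321 - 22/937) = sqrt(-38717799/937) = I*sqrt(36278577663)/937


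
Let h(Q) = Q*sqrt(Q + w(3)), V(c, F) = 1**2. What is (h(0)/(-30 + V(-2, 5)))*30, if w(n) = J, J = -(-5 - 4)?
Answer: 0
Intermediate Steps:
J = 9 (J = -1*(-9) = 9)
V(c, F) = 1
w(n) = 9
h(Q) = Q*sqrt(9 + Q) (h(Q) = Q*sqrt(Q + 9) = Q*sqrt(9 + Q))
(h(0)/(-30 + V(-2, 5)))*30 = ((0*sqrt(9 + 0))/(-30 + 1))*30 = ((0*sqrt(9))/(-29))*30 = -0*3*30 = -1/29*0*30 = 0*30 = 0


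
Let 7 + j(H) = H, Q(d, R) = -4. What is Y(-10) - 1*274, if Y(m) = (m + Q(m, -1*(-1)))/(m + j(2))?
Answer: -4096/15 ≈ -273.07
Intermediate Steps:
j(H) = -7 + H
Y(m) = (-4 + m)/(-5 + m) (Y(m) = (m - 4)/(m + (-7 + 2)) = (-4 + m)/(m - 5) = (-4 + m)/(-5 + m))
Y(-10) - 1*274 = (-4 - 10)/(-5 - 10) - 1*274 = -14/(-15) - 274 = -1/15*(-14) - 274 = 14/15 - 274 = -4096/15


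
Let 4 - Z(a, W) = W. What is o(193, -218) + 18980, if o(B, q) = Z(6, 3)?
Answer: 18981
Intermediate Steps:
Z(a, W) = 4 - W
o(B, q) = 1 (o(B, q) = 4 - 1*3 = 4 - 3 = 1)
o(193, -218) + 18980 = 1 + 18980 = 18981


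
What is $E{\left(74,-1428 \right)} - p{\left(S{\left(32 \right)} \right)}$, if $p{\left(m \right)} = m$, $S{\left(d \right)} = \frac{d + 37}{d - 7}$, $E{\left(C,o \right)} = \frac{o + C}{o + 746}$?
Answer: $- \frac{6604}{8525} \approx -0.77466$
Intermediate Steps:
$E{\left(C,o \right)} = \frac{C + o}{746 + o}$
$S{\left(d \right)} = \frac{37 + d}{-7 + d}$
$E{\left(74,-1428 \right)} - p{\left(S{\left(32 \right)} \right)} = \frac{74 - 1428}{746 - 1428} - \frac{37 + 32}{-7 + 32} = \frac{1}{-682} \left(-1354\right) - \frac{1}{25} \cdot 69 = \left(- \frac{1}{682}\right) \left(-1354\right) - \frac{1}{25} \cdot 69 = \frac{677}{341} - \frac{69}{25} = - \frac{6604}{8525}$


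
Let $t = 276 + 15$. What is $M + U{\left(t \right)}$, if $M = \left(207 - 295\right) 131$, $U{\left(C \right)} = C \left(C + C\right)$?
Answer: $157834$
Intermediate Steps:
$t = 291$
$U{\left(C \right)} = 2 C^{2}$ ($U{\left(C \right)} = C 2 C = 2 C^{2}$)
$M = -11528$ ($M = \left(-88\right) 131 = -11528$)
$M + U{\left(t \right)} = -11528 + 2 \cdot 291^{2} = -11528 + 2 \cdot 84681 = -11528 + 169362 = 157834$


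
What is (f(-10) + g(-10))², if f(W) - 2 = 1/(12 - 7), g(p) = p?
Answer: 1521/25 ≈ 60.840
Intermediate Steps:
f(W) = 11/5 (f(W) = 2 + 1/(12 - 7) = 2 + 1/5 = 2 + ⅕ = 11/5)
(f(-10) + g(-10))² = (11/5 - 10)² = (-39/5)² = 1521/25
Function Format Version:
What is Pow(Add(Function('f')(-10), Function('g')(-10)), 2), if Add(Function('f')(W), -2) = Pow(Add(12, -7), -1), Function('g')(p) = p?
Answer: Rational(1521, 25) ≈ 60.840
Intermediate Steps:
Function('f')(W) = Rational(11, 5) (Function('f')(W) = Add(2, Pow(Add(12, -7), -1)) = Add(2, Pow(5, -1)) = Add(2, Rational(1, 5)) = Rational(11, 5))
Pow(Add(Function('f')(-10), Function('g')(-10)), 2) = Pow(Add(Rational(11, 5), -10), 2) = Pow(Rational(-39, 5), 2) = Rational(1521, 25)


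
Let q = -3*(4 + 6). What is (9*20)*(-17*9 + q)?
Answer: -32940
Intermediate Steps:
q = -30 (q = -3*10 = -30)
(9*20)*(-17*9 + q) = (9*20)*(-17*9 - 30) = 180*(-153 - 30) = 180*(-183) = -32940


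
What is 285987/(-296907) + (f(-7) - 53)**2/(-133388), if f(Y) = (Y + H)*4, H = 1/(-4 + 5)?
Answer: -1023271681/1015482844 ≈ -1.0077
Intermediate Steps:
H = 1 (H = 1/1 = 1)
f(Y) = 4 + 4*Y (f(Y) = (Y + 1)*4 = (1 + Y)*4 = 4 + 4*Y)
285987/(-296907) + (f(-7) - 53)**2/(-133388) = 285987/(-296907) + ((4 + 4*(-7)) - 53)**2/(-133388) = 285987*(-1/296907) + ((4 - 28) - 53)**2*(-1/133388) = -7333/7613 + (-24 - 53)**2*(-1/133388) = -7333/7613 + (-77)**2*(-1/133388) = -7333/7613 + 5929*(-1/133388) = -7333/7613 - 5929/133388 = -1023271681/1015482844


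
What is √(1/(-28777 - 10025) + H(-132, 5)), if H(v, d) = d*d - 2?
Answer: √34628650890/38802 ≈ 4.7958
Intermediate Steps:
H(v, d) = -2 + d² (H(v, d) = d² - 2 = -2 + d²)
√(1/(-28777 - 10025) + H(-132, 5)) = √(1/(-28777 - 10025) + (-2 + 5²)) = √(1/(-38802) + (-2 + 25)) = √(-1/38802 + 23) = √(892445/38802) = √34628650890/38802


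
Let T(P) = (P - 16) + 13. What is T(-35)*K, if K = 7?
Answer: -266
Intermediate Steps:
T(P) = -3 + P (T(P) = (-16 + P) + 13 = -3 + P)
T(-35)*K = (-3 - 35)*7 = -38*7 = -266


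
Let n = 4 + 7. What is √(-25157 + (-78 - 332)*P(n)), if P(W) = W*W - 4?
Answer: I*√73127 ≈ 270.42*I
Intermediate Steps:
n = 11
P(W) = -4 + W² (P(W) = W² - 4 = -4 + W²)
√(-25157 + (-78 - 332)*P(n)) = √(-25157 + (-78 - 332)*(-4 + 11²)) = √(-25157 - 410*(-4 + 121)) = √(-25157 - 410*117) = √(-25157 - 47970) = √(-73127) = I*√73127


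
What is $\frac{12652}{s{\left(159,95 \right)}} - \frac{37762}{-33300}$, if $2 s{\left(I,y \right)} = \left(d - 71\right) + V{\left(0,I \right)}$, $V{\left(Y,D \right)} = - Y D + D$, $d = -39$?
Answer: $\frac{422236769}{815850} \approx 517.54$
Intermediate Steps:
$V{\left(Y,D \right)} = D - D Y$ ($V{\left(Y,D \right)} = - D Y + D = D - D Y$)
$s{\left(I,y \right)} = -55 + \frac{I}{2}$ ($s{\left(I,y \right)} = \frac{\left(-39 - 71\right) + I \left(1 - 0\right)}{2} = \frac{-110 + I \left(1 + 0\right)}{2} = \frac{-110 + I 1}{2} = \frac{-110 + I}{2} = -55 + \frac{I}{2}$)
$\frac{12652}{s{\left(159,95 \right)}} - \frac{37762}{-33300} = \frac{12652}{-55 + \frac{1}{2} \cdot 159} - \frac{37762}{-33300} = \frac{12652}{-55 + \frac{159}{2}} - - \frac{18881}{16650} = \frac{12652}{\frac{49}{2}} + \frac{18881}{16650} = 12652 \cdot \frac{2}{49} + \frac{18881}{16650} = \frac{25304}{49} + \frac{18881}{16650} = \frac{422236769}{815850}$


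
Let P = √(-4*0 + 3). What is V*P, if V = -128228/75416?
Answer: -32057*√3/18854 ≈ -2.9450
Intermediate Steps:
V = -32057/18854 (V = -128228*1/75416 = -32057/18854 ≈ -1.7003)
P = √3 (P = √(0 + 3) = √3 ≈ 1.7320)
V*P = -32057*√3/18854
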